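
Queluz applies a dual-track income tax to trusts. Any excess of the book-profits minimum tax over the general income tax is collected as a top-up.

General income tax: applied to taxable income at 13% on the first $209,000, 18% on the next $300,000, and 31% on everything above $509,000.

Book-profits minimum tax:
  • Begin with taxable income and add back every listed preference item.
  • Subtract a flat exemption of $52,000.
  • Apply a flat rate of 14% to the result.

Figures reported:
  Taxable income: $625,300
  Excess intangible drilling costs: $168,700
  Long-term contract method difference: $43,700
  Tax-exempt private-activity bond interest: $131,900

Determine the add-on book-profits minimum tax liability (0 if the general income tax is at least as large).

$11,241

Book-profits minimum tax:
  Adjusted income: $625,300 + $168,700 + $43,700 + $131,900 = $969,600
  Less exemption $52,000 → base $917,600
  $917,600 × 14% = $128,464

General income tax:
  $209,000 × 13% = $27,170
  $300,000 × 18% = $54,000
  $116,300 × 31% = $36,053
  → $117,223

Excess of book-profits minimum tax over general income tax: $128,464 − $117,223 = $11,241.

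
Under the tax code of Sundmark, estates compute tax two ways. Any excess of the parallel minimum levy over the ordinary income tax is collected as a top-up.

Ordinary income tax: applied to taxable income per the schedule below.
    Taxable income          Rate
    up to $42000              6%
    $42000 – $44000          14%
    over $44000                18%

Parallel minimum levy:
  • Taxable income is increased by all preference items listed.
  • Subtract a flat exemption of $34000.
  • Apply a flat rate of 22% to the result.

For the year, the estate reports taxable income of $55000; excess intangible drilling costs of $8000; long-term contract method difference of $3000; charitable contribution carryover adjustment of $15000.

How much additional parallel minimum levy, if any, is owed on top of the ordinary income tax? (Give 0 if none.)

Ordinary income tax:
  $42000 × 6% = $2520
  $2000 × 14% = $280
  $11000 × 18% = $1980
  → $4780

Parallel minimum levy:
  Adjusted income: $55000 + $8000 + $3000 + $15000 = $81000
  Less exemption $34000 → base $47000
  $47000 × 22% = $10340

Excess of parallel minimum levy over ordinary income tax: $10340 − $4780 = $5560.

$5560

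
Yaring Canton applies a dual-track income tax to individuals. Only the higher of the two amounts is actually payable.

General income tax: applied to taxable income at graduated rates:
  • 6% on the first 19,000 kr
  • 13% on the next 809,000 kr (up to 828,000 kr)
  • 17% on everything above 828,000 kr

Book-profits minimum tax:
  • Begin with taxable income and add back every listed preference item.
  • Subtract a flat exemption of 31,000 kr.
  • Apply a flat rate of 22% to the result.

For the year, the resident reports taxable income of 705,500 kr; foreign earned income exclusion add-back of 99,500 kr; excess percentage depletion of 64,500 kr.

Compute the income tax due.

184,470 kr

Book-profits minimum tax:
  Adjusted income: 705,500 kr + 99,500 kr + 64,500 kr = 869,500 kr
  Less exemption 31,000 kr → base 838,500 kr
  838,500 kr × 22% = 184,470 kr

General income tax:
  19,000 kr × 6% = 1,140 kr
  686,500 kr × 13% = 89,245 kr
  → 90,385 kr

184,470 kr > 90,385 kr, so the book-profits minimum tax is the binding amount.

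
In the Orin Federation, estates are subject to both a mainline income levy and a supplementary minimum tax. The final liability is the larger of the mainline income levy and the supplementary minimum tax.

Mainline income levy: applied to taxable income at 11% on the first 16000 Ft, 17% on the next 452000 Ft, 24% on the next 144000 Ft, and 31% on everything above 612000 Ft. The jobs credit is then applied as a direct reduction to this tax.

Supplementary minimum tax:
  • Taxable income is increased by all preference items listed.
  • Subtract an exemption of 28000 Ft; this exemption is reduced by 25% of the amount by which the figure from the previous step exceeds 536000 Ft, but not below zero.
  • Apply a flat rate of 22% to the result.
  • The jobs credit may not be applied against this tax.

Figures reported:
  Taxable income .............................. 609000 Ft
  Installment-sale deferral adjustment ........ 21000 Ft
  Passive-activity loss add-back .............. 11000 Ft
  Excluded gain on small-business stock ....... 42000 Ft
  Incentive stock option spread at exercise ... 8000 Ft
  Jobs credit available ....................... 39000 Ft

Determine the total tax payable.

Mainline income levy:
  16000 Ft × 11% = 1760 Ft
  452000 Ft × 17% = 76840 Ft
  141000 Ft × 24% = 33840 Ft
  → 112440 Ft
  Less jobs credit 39000 Ft → 73440 Ft

Supplementary minimum tax:
  Adjusted income: 609000 Ft + 21000 Ft + 11000 Ft + 42000 Ft + 8000 Ft = 691000 Ft
  Exemption: 25% × (691000 Ft − 536000 Ft) = 38750 Ft ≥ 28000 Ft, so the exemption is fully phased out
  Base: 691000 Ft − 0 Ft = 691000 Ft
  691000 Ft × 22% = 152020 Ft

152020 Ft > 73440 Ft, so the supplementary minimum tax is the binding amount.

152020 Ft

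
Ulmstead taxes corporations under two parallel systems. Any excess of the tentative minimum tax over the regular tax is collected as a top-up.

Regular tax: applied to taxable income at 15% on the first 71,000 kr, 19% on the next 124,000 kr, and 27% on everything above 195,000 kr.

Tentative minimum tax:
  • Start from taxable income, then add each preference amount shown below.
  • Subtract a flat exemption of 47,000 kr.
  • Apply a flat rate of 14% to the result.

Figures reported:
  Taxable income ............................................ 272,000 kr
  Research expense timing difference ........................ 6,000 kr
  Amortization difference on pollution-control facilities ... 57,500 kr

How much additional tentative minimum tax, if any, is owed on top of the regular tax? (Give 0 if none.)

0 kr

Tentative minimum tax:
  Adjusted income: 272,000 kr + 6,000 kr + 57,500 kr = 335,500 kr
  Less exemption 47,000 kr → base 288,500 kr
  288,500 kr × 14% = 40,390 kr

Regular tax:
  71,000 kr × 15% = 10,650 kr
  124,000 kr × 19% = 23,560 kr
  77,000 kr × 27% = 20,790 kr
  → 55,000 kr

40,390 kr ≤ 55,000 kr, so no add-on is due.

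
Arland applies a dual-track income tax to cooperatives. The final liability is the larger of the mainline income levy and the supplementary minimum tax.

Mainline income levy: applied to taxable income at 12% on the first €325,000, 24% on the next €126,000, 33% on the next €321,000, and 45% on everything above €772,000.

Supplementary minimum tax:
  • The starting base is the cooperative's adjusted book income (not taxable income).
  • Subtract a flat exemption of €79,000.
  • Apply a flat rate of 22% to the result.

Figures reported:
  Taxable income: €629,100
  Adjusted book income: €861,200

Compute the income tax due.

€172,084

Mainline income levy:
  €325,000 × 12% = €39,000
  €126,000 × 24% = €30,240
  €178,100 × 33% = €58,773
  → €128,013

Supplementary minimum tax:
  Base (adjusted book income): €861,200
  Less exemption €79,000 → base €782,200
  €782,200 × 22% = €172,084

€172,084 > €128,013, so the supplementary minimum tax is the binding amount.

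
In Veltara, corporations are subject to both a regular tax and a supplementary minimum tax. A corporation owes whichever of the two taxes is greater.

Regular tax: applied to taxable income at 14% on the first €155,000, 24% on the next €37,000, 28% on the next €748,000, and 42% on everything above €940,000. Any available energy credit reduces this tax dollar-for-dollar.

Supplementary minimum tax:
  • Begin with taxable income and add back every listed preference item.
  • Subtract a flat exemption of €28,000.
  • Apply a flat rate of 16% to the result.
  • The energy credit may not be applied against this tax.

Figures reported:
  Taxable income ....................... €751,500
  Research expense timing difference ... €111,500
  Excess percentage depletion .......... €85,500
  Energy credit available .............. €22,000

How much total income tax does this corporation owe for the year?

€165,240

Regular tax:
  €155,000 × 14% = €21,700
  €37,000 × 24% = €8,880
  €559,500 × 28% = €156,660
  → €187,240
  Less energy credit €22,000 → €165,240

Supplementary minimum tax:
  Adjusted income: €751,500 + €111,500 + €85,500 = €948,500
  Less exemption €28,000 → base €920,500
  €920,500 × 16% = €147,280

€165,240 > €147,280, so the regular tax governs.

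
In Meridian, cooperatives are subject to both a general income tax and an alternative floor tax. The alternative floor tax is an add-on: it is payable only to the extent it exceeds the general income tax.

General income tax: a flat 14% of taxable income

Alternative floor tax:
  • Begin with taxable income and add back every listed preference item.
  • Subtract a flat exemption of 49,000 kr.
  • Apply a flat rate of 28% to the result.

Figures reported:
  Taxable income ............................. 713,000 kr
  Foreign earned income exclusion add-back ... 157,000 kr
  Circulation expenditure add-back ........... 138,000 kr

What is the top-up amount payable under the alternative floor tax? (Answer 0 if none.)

General income tax:
  713,000 kr × 14% = 99,820 kr

Alternative floor tax:
  Adjusted income: 713,000 kr + 157,000 kr + 138,000 kr = 1,008,000 kr
  Less exemption 49,000 kr → base 959,000 kr
  959,000 kr × 28% = 268,520 kr

Excess of alternative floor tax over general income tax: 268,520 kr − 99,820 kr = 168,700 kr.

168,700 kr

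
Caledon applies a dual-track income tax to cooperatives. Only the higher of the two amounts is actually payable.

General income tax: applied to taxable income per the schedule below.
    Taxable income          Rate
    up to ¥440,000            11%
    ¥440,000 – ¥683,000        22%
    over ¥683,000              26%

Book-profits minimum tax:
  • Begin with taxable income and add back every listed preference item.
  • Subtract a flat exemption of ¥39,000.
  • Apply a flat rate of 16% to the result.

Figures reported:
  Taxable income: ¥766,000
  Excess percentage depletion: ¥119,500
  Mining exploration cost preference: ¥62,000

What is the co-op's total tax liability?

General income tax:
  ¥440,000 × 11% = ¥48,400
  ¥243,000 × 22% = ¥53,460
  ¥83,000 × 26% = ¥21,580
  → ¥123,440

Book-profits minimum tax:
  Adjusted income: ¥766,000 + ¥119,500 + ¥62,000 = ¥947,500
  Less exemption ¥39,000 → base ¥908,500
  ¥908,500 × 16% = ¥145,360

¥145,360 > ¥123,440, so the book-profits minimum tax is the binding amount.

¥145,360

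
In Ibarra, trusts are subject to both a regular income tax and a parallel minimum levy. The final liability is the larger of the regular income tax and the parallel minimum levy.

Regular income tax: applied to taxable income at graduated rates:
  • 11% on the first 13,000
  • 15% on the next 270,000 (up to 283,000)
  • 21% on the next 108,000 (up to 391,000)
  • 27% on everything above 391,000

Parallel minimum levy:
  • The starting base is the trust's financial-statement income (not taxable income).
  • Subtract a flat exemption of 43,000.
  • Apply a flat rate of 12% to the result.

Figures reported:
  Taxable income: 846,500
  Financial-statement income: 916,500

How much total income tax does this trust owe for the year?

Regular income tax:
  13,000 × 11% = 1,430
  270,000 × 15% = 40,500
  108,000 × 21% = 22,680
  455,500 × 27% = 122,985
  → 187,595

Parallel minimum levy:
  Base (financial-statement income): 916,500
  Less exemption 43,000 → base 873,500
  873,500 × 12% = 104,820

187,595 > 104,820, so the regular income tax governs.

187,595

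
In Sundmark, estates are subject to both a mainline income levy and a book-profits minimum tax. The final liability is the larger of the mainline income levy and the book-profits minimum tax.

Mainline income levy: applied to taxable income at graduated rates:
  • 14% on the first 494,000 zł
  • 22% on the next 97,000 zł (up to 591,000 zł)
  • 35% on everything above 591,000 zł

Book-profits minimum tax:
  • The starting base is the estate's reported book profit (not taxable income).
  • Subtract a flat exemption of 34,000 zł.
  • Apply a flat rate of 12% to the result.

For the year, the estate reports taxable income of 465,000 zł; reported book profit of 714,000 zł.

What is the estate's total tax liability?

Book-profits minimum tax:
  Base (reported book profit): 714,000 zł
  Less exemption 34,000 zł → base 680,000 zł
  680,000 zł × 12% = 81,600 zł

Mainline income levy:
  465,000 zł × 14% = 65,100 zł

81,600 zł > 65,100 zł, so the book-profits minimum tax is the binding amount.

81,600 zł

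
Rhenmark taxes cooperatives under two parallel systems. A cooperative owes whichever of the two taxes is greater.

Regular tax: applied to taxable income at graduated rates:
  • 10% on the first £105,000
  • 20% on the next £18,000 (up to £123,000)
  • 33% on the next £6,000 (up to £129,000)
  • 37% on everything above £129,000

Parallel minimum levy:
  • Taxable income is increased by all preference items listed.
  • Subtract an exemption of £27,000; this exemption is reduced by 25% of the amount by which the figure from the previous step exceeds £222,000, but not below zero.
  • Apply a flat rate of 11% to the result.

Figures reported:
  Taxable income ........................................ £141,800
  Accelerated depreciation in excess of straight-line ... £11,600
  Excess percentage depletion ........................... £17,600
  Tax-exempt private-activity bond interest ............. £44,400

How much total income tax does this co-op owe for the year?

Regular tax:
  £105,000 × 10% = £10,500
  £18,000 × 20% = £3,600
  £6,000 × 33% = £1,980
  £12,800 × 37% = £4,736
  → £20,816

Parallel minimum levy:
  Adjusted income: £141,800 + £11,600 + £17,600 + £44,400 = £215,400
  Exemption: £215,400 ≤ £222,000, so full £27,000 applies
  Base: £215,400 − £27,000 = £188,400
  £188,400 × 11% = £20,724

£20,816 > £20,724, so the regular tax governs.

£20,816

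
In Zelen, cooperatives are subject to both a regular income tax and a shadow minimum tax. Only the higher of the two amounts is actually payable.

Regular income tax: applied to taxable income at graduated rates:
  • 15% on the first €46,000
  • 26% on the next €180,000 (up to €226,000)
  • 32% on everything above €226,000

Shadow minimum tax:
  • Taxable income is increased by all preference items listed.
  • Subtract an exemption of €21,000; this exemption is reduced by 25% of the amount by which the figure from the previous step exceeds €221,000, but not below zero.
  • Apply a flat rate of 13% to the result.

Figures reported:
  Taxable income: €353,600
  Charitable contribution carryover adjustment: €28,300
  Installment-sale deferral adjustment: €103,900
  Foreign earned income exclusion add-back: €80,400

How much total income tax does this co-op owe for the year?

Regular income tax:
  €46,000 × 15% = €6,900
  €180,000 × 26% = €46,800
  €127,600 × 32% = €40,832
  → €94,532

Shadow minimum tax:
  Adjusted income: €353,600 + €28,300 + €103,900 + €80,400 = €566,200
  Exemption: 25% × (€566,200 − €221,000) = €86,300 ≥ €21,000, so the exemption is fully phased out
  Base: €566,200 − €0 = €566,200
  €566,200 × 13% = €73,606

€94,532 > €73,606, so the regular income tax governs.

€94,532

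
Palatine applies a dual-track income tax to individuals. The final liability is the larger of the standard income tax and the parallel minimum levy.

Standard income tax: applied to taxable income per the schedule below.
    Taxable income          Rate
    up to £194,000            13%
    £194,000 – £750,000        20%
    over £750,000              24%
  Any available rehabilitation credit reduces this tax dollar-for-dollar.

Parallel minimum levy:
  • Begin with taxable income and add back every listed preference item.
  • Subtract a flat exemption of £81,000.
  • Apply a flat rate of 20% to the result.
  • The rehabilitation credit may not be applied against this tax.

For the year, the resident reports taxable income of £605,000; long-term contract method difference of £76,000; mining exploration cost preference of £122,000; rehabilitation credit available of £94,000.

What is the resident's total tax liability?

Standard income tax:
  £194,000 × 13% = £25,220
  £411,000 × 20% = £82,200
  → £107,420
  Less rehabilitation credit £94,000 → £13,420

Parallel minimum levy:
  Adjusted income: £605,000 + £76,000 + £122,000 = £803,000
  Less exemption £81,000 → base £722,000
  £722,000 × 20% = £144,400

£144,400 > £13,420, so the parallel minimum levy is the binding amount.

£144,400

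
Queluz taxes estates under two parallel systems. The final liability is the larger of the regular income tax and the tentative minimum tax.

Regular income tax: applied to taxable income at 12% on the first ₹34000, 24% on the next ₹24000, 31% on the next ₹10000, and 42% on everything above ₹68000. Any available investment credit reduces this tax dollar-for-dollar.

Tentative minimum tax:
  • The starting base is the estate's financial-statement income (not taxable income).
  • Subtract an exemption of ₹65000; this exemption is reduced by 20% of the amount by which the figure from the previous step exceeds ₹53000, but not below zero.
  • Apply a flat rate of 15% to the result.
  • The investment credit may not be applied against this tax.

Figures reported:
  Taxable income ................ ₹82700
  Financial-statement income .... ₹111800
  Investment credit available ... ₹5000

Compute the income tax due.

₹14114

Tentative minimum tax:
  Base (financial-statement income): ₹111800
  Exemption: ₹65000 − 20% × (₹111800 − ₹53000) = ₹65000 − ₹11760 = ₹53240
  Base: ₹111800 − ₹53240 = ₹58560
  ₹58560 × 15% = ₹8784

Regular income tax:
  ₹34000 × 12% = ₹4080
  ₹24000 × 24% = ₹5760
  ₹10000 × 31% = ₹3100
  ₹14700 × 42% = ₹6174
  → ₹19114
  Less investment credit ₹5000 → ₹14114

₹14114 > ₹8784, so the regular income tax governs.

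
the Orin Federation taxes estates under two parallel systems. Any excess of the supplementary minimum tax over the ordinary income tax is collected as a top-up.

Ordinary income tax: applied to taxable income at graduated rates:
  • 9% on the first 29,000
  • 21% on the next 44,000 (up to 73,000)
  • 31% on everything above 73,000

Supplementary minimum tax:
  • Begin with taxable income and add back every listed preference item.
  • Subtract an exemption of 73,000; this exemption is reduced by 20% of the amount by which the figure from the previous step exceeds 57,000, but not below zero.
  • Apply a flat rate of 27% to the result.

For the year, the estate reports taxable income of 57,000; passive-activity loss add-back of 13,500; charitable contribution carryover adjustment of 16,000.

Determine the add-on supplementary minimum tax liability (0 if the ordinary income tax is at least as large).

Supplementary minimum tax:
  Adjusted income: 57,000 + 13,500 + 16,000 = 86,500
  Exemption: 73,000 − 20% × (86,500 − 57,000) = 73,000 − 5,900 = 67,100
  Base: 86,500 − 67,100 = 19,400
  19,400 × 27% = 5,238

Ordinary income tax:
  29,000 × 9% = 2,610
  28,000 × 21% = 5,880
  → 8,490

5,238 ≤ 8,490, so no add-on is due.

0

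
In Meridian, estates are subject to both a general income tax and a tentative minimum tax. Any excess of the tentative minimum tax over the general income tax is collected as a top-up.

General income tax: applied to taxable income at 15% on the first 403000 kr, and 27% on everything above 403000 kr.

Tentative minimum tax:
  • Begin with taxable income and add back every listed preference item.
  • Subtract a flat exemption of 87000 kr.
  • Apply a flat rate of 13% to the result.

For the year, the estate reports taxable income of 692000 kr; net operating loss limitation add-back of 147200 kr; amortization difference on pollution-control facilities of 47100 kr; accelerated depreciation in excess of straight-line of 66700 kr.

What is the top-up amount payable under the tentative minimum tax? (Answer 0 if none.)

0 kr

Tentative minimum tax:
  Adjusted income: 692000 kr + 147200 kr + 47100 kr + 66700 kr = 953000 kr
  Less exemption 87000 kr → base 866000 kr
  866000 kr × 13% = 112580 kr

General income tax:
  403000 kr × 15% = 60450 kr
  289000 kr × 27% = 78030 kr
  → 138480 kr

112580 kr ≤ 138480 kr, so no add-on is due.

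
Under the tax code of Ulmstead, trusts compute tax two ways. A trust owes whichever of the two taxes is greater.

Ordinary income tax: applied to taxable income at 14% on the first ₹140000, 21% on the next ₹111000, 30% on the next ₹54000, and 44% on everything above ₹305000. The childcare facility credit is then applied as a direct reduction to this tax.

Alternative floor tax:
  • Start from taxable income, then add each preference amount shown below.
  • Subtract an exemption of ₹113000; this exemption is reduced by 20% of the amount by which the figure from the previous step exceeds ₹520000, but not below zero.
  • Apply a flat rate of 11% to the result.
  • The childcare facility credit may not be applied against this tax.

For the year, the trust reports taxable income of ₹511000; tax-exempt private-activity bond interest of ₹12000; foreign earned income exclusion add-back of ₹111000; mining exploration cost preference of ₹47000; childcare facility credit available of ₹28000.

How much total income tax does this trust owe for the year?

₹121750

Alternative floor tax:
  Adjusted income: ₹511000 + ₹12000 + ₹111000 + ₹47000 = ₹681000
  Exemption: ₹113000 − 20% × (₹681000 − ₹520000) = ₹113000 − ₹32200 = ₹80800
  Base: ₹681000 − ₹80800 = ₹600200
  ₹600200 × 11% = ₹66022

Ordinary income tax:
  ₹140000 × 14% = ₹19600
  ₹111000 × 21% = ₹23310
  ₹54000 × 30% = ₹16200
  ₹206000 × 44% = ₹90640
  → ₹149750
  Less childcare facility credit ₹28000 → ₹121750

₹121750 > ₹66022, so the ordinary income tax governs.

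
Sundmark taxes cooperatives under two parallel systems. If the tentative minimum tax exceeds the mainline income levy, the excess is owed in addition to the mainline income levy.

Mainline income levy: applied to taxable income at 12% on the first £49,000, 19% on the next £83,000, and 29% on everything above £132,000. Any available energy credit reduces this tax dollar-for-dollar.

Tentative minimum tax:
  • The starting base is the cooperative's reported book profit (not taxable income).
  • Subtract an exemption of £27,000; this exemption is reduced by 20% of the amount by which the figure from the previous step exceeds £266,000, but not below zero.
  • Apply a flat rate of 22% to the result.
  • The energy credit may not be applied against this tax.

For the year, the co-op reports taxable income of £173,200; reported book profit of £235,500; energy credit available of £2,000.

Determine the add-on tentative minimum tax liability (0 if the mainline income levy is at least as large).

Tentative minimum tax:
  Base (reported book profit): £235,500
  Exemption: £235,500 ≤ £266,000, so full £27,000 applies
  Base: £235,500 − £27,000 = £208,500
  £208,500 × 22% = £45,870

Mainline income levy:
  £49,000 × 12% = £5,880
  £83,000 × 19% = £15,770
  £41,200 × 29% = £11,948
  → £33,598
  Less energy credit £2,000 → £31,598

Excess of tentative minimum tax over mainline income levy: £45,870 − £31,598 = £14,272.

£14,272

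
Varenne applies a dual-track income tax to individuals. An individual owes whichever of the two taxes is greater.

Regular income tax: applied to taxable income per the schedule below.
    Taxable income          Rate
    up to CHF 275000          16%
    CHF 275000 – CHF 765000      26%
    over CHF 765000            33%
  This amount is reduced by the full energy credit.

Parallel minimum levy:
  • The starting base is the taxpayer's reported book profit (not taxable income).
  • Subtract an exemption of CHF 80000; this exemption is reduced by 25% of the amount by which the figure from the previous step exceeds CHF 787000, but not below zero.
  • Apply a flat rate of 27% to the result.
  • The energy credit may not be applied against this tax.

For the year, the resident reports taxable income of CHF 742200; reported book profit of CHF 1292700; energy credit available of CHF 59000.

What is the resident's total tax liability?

CHF 349029

Regular income tax:
  CHF 275000 × 16% = CHF 44000
  CHF 467200 × 26% = CHF 121472
  → CHF 165472
  Less energy credit CHF 59000 → CHF 106472

Parallel minimum levy:
  Base (reported book profit): CHF 1292700
  Exemption: 25% × (CHF 1292700 − CHF 787000) = CHF 126425 ≥ CHF 80000, so the exemption is fully phased out
  Base: CHF 1292700 − CHF 0 = CHF 1292700
  CHF 1292700 × 27% = CHF 349029

CHF 349029 > CHF 106472, so the parallel minimum levy is the binding amount.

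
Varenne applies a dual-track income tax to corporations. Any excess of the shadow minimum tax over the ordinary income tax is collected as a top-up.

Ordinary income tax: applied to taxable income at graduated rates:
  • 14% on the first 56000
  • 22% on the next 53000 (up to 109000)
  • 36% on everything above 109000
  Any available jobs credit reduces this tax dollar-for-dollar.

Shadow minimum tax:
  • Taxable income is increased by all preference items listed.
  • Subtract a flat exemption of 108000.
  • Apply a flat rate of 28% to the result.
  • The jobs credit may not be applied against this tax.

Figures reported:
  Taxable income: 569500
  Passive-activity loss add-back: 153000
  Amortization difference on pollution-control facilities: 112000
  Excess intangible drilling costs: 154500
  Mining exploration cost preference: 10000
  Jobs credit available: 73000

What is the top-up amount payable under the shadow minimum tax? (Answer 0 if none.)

Shadow minimum tax:
  Adjusted income: 569500 + 153000 + 112000 + 154500 + 10000 = 999000
  Less exemption 108000 → base 891000
  891000 × 28% = 249480

Ordinary income tax:
  56000 × 14% = 7840
  53000 × 22% = 11660
  460500 × 36% = 165780
  → 185280
  Less jobs credit 73000 → 112280

Excess of shadow minimum tax over ordinary income tax: 249480 − 112280 = 137200.

137200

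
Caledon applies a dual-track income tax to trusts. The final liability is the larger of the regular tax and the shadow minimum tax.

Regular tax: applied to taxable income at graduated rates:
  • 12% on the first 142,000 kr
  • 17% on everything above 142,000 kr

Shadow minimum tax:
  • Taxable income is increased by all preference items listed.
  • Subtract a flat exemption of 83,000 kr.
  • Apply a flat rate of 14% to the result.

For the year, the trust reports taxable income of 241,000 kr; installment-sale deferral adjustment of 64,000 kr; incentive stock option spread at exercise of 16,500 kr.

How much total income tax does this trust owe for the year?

Regular tax:
  142,000 kr × 12% = 17,040 kr
  99,000 kr × 17% = 16,830 kr
  → 33,870 kr

Shadow minimum tax:
  Adjusted income: 241,000 kr + 64,000 kr + 16,500 kr = 321,500 kr
  Less exemption 83,000 kr → base 238,500 kr
  238,500 kr × 14% = 33,390 kr

33,870 kr > 33,390 kr, so the regular tax governs.

33,870 kr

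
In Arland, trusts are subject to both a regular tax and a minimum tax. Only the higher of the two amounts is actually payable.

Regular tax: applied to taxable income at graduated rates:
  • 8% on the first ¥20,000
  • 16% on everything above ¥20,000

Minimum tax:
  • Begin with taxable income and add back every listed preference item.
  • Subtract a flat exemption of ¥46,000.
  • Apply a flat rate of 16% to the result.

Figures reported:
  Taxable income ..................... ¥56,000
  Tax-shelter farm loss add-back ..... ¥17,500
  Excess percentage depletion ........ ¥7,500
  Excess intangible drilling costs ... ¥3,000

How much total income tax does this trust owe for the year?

Regular tax:
  ¥20,000 × 8% = ¥1,600
  ¥36,000 × 16% = ¥5,760
  → ¥7,360

Minimum tax:
  Adjusted income: ¥56,000 + ¥17,500 + ¥7,500 + ¥3,000 = ¥84,000
  Less exemption ¥46,000 → base ¥38,000
  ¥38,000 × 16% = ¥6,080

¥7,360 > ¥6,080, so the regular tax governs.

¥7,360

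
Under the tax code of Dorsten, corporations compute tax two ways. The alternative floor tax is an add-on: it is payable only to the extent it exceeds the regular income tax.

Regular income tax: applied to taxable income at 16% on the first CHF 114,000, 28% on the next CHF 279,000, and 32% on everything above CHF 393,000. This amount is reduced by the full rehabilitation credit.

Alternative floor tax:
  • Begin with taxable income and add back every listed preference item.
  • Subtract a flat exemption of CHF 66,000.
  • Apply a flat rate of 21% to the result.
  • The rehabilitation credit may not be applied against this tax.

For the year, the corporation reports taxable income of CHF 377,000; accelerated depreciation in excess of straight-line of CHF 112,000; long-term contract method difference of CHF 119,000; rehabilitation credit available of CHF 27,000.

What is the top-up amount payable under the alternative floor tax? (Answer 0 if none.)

Alternative floor tax:
  Adjusted income: CHF 377,000 + CHF 112,000 + CHF 119,000 = CHF 608,000
  Less exemption CHF 66,000 → base CHF 542,000
  CHF 542,000 × 21% = CHF 113,820

Regular income tax:
  CHF 114,000 × 16% = CHF 18,240
  CHF 263,000 × 28% = CHF 73,640
  → CHF 91,880
  Less rehabilitation credit CHF 27,000 → CHF 64,880

Excess of alternative floor tax over regular income tax: CHF 113,820 − CHF 64,880 = CHF 48,940.

CHF 48,940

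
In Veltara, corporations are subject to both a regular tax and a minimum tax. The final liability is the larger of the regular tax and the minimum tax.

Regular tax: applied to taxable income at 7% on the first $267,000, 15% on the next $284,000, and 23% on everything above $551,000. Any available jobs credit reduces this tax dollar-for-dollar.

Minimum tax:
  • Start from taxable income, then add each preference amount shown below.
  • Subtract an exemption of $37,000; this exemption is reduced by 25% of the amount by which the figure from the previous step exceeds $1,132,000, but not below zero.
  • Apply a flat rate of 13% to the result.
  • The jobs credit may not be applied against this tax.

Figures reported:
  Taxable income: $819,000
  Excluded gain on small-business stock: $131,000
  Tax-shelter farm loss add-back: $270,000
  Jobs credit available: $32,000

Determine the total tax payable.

$156,650

Minimum tax:
  Adjusted income: $819,000 + $131,000 + $270,000 = $1,220,000
  Exemption: $37,000 − 25% × ($1,220,000 − $1,132,000) = $37,000 − $22,000 = $15,000
  Base: $1,220,000 − $15,000 = $1,205,000
  $1,205,000 × 13% = $156,650

Regular tax:
  $267,000 × 7% = $18,690
  $284,000 × 15% = $42,600
  $268,000 × 23% = $61,640
  → $122,930
  Less jobs credit $32,000 → $90,930

$156,650 > $90,930, so the minimum tax is the binding amount.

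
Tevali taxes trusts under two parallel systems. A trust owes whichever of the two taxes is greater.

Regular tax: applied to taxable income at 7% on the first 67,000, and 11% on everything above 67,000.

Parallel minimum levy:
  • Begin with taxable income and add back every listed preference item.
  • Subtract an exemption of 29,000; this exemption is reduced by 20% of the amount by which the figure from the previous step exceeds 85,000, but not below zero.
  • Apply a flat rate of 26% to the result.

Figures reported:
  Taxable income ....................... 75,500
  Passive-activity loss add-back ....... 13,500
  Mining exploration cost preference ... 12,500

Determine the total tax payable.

19,708

Parallel minimum levy:
  Adjusted income: 75,500 + 13,500 + 12,500 = 101,500
  Exemption: 29,000 − 20% × (101,500 − 85,000) = 29,000 − 3,300 = 25,700
  Base: 101,500 − 25,700 = 75,800
  75,800 × 26% = 19,708

Regular tax:
  67,000 × 7% = 4,690
  8,500 × 11% = 935
  → 5,625

19,708 > 5,625, so the parallel minimum levy is the binding amount.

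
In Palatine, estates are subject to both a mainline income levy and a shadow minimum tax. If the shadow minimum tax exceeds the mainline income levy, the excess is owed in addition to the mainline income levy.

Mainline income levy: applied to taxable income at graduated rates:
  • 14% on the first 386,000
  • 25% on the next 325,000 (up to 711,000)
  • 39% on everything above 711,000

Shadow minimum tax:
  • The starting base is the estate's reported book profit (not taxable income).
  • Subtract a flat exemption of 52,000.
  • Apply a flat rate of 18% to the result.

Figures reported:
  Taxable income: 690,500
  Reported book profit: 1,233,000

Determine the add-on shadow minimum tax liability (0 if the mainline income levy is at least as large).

82,415

Shadow minimum tax:
  Base (reported book profit): 1,233,000
  Less exemption 52,000 → base 1,181,000
  1,181,000 × 18% = 212,580

Mainline income levy:
  386,000 × 14% = 54,040
  304,500 × 25% = 76,125
  → 130,165

Excess of shadow minimum tax over mainline income levy: 212,580 − 130,165 = 82,415.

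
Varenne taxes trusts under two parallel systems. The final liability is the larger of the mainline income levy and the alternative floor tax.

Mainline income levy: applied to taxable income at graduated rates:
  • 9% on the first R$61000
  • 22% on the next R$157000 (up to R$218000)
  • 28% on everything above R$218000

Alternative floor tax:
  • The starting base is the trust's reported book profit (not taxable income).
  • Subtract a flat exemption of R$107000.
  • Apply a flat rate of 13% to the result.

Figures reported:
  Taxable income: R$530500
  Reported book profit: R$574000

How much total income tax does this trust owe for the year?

R$127530

Mainline income levy:
  R$61000 × 9% = R$5490
  R$157000 × 22% = R$34540
  R$312500 × 28% = R$87500
  → R$127530

Alternative floor tax:
  Base (reported book profit): R$574000
  Less exemption R$107000 → base R$467000
  R$467000 × 13% = R$60710

R$127530 > R$60710, so the mainline income levy governs.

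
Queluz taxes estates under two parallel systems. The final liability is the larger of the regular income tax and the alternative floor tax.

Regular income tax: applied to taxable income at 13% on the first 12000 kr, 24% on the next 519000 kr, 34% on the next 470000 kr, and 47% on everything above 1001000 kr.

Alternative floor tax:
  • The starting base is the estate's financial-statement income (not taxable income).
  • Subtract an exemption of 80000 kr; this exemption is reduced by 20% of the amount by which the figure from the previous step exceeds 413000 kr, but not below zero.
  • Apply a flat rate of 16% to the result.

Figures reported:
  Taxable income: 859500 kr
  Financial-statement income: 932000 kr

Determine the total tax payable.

Alternative floor tax:
  Base (financial-statement income): 932000 kr
  Exemption: 20% × (932000 kr − 413000 kr) = 103800 kr ≥ 80000 kr, so the exemption is fully phased out
  Base: 932000 kr − 0 kr = 932000 kr
  932000 kr × 16% = 149120 kr

Regular income tax:
  12000 kr × 13% = 1560 kr
  519000 kr × 24% = 124560 kr
  328500 kr × 34% = 111690 kr
  → 237810 kr

237810 kr > 149120 kr, so the regular income tax governs.

237810 kr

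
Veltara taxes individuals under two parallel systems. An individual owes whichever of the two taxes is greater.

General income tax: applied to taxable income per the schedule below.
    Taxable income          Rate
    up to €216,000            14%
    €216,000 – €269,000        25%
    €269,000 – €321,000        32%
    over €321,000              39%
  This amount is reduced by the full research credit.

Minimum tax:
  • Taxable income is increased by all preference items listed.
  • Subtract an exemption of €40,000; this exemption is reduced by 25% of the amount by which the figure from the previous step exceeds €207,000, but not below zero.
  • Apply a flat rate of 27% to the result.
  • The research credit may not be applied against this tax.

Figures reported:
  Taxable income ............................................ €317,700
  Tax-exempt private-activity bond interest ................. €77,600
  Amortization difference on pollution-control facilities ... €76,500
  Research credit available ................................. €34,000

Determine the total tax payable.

€127,386

General income tax:
  €216,000 × 14% = €30,240
  €53,000 × 25% = €13,250
  €48,700 × 32% = €15,584
  → €59,074
  Less research credit €34,000 → €25,074

Minimum tax:
  Adjusted income: €317,700 + €77,600 + €76,500 = €471,800
  Exemption: 25% × (€471,800 − €207,000) = €66,200 ≥ €40,000, so the exemption is fully phased out
  Base: €471,800 − €0 = €471,800
  €471,800 × 27% = €127,386

€127,386 > €25,074, so the minimum tax is the binding amount.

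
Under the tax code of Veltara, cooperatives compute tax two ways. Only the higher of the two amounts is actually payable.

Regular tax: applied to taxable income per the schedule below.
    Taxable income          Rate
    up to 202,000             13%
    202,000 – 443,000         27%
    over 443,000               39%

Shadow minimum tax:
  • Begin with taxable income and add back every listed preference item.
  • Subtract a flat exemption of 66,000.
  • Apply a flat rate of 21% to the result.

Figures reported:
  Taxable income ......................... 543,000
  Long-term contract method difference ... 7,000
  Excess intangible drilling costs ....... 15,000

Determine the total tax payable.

130,330

Shadow minimum tax:
  Adjusted income: 543,000 + 7,000 + 15,000 = 565,000
  Less exemption 66,000 → base 499,000
  499,000 × 21% = 104,790

Regular tax:
  202,000 × 13% = 26,260
  241,000 × 27% = 65,070
  100,000 × 39% = 39,000
  → 130,330

130,330 > 104,790, so the regular tax governs.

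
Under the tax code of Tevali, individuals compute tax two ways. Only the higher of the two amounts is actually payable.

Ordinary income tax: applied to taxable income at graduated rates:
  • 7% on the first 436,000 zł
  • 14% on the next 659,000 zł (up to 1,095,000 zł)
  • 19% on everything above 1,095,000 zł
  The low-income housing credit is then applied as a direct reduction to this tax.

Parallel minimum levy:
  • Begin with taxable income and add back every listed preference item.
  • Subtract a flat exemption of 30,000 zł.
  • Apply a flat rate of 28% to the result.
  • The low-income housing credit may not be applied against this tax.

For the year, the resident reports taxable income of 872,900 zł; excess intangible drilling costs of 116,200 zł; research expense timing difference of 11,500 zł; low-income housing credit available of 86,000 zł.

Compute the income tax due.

271,768 zł

Ordinary income tax:
  436,000 zł × 7% = 30,520 zł
  436,900 zł × 14% = 61,166 zł
  → 91,686 zł
  Less low-income housing credit 86,000 zł → 5,686 zł

Parallel minimum levy:
  Adjusted income: 872,900 zł + 116,200 zł + 11,500 zł = 1,000,600 zł
  Less exemption 30,000 zł → base 970,600 zł
  970,600 zł × 28% = 271,768 zł

271,768 zł > 5,686 zł, so the parallel minimum levy is the binding amount.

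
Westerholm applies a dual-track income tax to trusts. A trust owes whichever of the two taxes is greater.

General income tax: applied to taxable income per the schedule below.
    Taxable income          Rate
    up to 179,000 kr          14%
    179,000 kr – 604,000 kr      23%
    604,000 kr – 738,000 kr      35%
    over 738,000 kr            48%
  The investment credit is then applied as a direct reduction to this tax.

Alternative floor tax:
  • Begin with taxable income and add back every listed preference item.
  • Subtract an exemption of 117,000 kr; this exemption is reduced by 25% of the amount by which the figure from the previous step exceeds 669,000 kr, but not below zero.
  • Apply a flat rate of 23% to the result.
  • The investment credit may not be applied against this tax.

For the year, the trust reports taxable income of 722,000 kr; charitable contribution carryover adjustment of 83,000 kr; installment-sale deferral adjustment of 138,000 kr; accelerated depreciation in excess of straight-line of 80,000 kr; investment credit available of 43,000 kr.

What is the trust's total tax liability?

General income tax:
  179,000 kr × 14% = 25,060 kr
  425,000 kr × 23% = 97,750 kr
  118,000 kr × 35% = 41,300 kr
  → 164,110 kr
  Less investment credit 43,000 kr → 121,110 kr

Alternative floor tax:
  Adjusted income: 722,000 kr + 83,000 kr + 138,000 kr + 80,000 kr = 1,023,000 kr
  Exemption: 117,000 kr − 25% × (1,023,000 kr − 669,000 kr) = 117,000 kr − 88,500 kr = 28,500 kr
  Base: 1,023,000 kr − 28,500 kr = 994,500 kr
  994,500 kr × 23% = 228,735 kr

228,735 kr > 121,110 kr, so the alternative floor tax is the binding amount.

228,735 kr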